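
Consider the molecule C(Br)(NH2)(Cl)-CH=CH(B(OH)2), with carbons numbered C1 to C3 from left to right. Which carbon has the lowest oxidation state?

Assign +1 per bond to O/N/halogen, −1 per bond to H or an electropositive element, and 0 per bond to carbon. Tallying each carbon:
C1: 1C, 1N, 1Cl, 1Br → 0 + 1 + 1 + 1 = +3
C2: 3C, 1H → 0 − 1 = -1
C3: 2C, 1H, 1B → 0 − 1 − 1 = -2
The most reduced carbon is C3 at -2.

C3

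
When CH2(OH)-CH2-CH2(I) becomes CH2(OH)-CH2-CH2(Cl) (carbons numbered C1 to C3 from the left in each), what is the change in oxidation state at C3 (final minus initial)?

0

Before: C3 has 1 bond to C, 2 bonds to H, 1 bond to I → oxidation state -1.
After: C3 has 1 bond to C, 2 bonds to H, 1 bond to Cl → oxidation state -1.
Δ = -1 − (-1) = 0, so no net redox change at C3.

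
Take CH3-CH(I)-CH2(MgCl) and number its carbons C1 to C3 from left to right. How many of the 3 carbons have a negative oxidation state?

Tallying each carbon's bonds:
C1: 1C, 3H → 0 − 3 = -3
C2: 2C, 1H, 1I → 0 − 1 + 1 = 0
C3: 1C, 2H, 1Mg → 0 − 2 − 1 = -3
2 carbons (C1, C3) meet the condition.

2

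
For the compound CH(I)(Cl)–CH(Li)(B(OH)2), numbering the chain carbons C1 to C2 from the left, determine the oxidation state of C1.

C1 has one bond to C (0), one bond to I (+1), one bond to H (-1), one bond to Cl (+1).
Oxidation state = 0 + 1 − 1 + 1 = +1.

+1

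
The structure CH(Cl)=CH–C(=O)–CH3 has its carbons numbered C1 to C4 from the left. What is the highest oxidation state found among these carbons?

Count +1 for every bond to an atom more electronegative than carbon and −1 for every bond to one less electronegative; C–C bonds are 0. Tallying each carbon:
C1: 2C, 1H, 1Cl → 0 − 1 + 1 = 0
C2: 3C, 1H → 0 − 1 = -1
C3: 2C, 2O → 0 + 2 = +2
C4: 1C, 3H → 0 − 3 = -3
The highest value is +2.

+2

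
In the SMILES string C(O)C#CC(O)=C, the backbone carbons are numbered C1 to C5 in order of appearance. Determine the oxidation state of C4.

C4 has one bond to C (0), a double bond to C (2×0 = 0), one bond to O (+1).
Oxidation state = 0 + 0 + 1 = +1.

+1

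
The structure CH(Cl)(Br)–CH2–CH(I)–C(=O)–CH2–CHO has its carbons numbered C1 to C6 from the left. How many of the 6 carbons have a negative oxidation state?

2

Each bond to a more electronegative atom (O, N, halogen) counts +1, each bond to a less electronegative atom (H, metal, B, Si) counts −1, and each C–C bond counts 0. Tallying each carbon:
C1: 1C, 1H, 1Cl, 1Br → 0 − 1 + 1 + 1 = +1
C2: 2C, 2H → 0 − 2 = -2
C3: 2C, 1H, 1I → 0 − 1 + 1 = 0
C4: 2C, 2O → 0 + 2 = +2
C5: 2C, 2H → 0 − 2 = -2
C6: 1C, 1H, 2O → 0 − 1 + 2 = +1
2 carbons (C2, C5) meet the condition.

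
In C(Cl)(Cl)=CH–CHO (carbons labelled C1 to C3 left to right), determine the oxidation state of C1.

Assign +1 per bond to O/N/halogen, −1 per bond to H or an electropositive element, and 0 per bond to carbon.
C1 has a double bond to C (2×0 = 0), one bond to Cl (+1), one bond to Cl (+1).
Oxidation state = 0 + 1 + 1 = +2.

+2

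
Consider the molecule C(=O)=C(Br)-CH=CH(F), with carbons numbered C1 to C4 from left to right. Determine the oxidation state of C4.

0

C4 has a double bond to C (2×0 = 0), one bond to F (+1), one bond to H (-1).
Oxidation state = 0 + 1 − 1 = 0.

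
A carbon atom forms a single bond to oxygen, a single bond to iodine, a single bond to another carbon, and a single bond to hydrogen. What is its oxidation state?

Count +1 for every bond to an atom more electronegative than carbon and −1 for every bond to one less electronegative; C–C bonds are 0.
The carbon has one bond to C (0), one bond to H (-1), one bond to I (+1), one bond to O (+1).
Oxidation state = 0 − 1 + 1 + 1 = +1.

+1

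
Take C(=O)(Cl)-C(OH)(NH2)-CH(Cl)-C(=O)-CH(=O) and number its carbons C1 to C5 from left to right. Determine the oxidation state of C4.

+2

Count +1 for every bond to an atom more electronegative than carbon and −1 for every bond to one less electronegative; C–C bonds are 0.
C4 has one bond to C (0), one bond to C (0), a double bond to O (2×+1 = +2).
Oxidation state = 0 + 0 + 2 = +2.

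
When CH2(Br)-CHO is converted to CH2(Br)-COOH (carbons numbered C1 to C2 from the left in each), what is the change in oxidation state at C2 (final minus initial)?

+2

Before: C2 has 1 bond to C, 1 bond to H, 2 bonds to O → oxidation state +1.
After: C2 has 1 bond to C, 3 bonds to O → oxidation state +3.
Δ = +3 − (+1) = +2, so this is an oxidation at C2.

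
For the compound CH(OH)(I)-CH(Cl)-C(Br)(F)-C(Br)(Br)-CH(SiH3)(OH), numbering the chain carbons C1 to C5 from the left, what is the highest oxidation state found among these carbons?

Each bond to a more electronegative atom (O, N, halogen) counts +1, each bond to a less electronegative atom (H, metal, B, Si) counts −1, and each C–C bond counts 0. Tallying each carbon:
C1: 1C, 1H, 1O, 1I → 0 − 1 + 1 + 1 = +1
C2: 2C, 1H, 1Cl → 0 − 1 + 1 = 0
C3: 2C, 1F, 1Br → 0 + 1 + 1 = +2
C4: 2C, 2Br → 0 + 2 = +2
C5: 1C, 1H, 1O, 1Si → 0 − 1 + 1 − 1 = -1
The highest value is +2.

+2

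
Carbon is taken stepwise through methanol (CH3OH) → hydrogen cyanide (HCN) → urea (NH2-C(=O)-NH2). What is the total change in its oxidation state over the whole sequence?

+6

Carbon oxidation states along the series — methanol: -2, hydrogen cyanide: +2, urea: +4.
Net change = +4 − (-2) = +6.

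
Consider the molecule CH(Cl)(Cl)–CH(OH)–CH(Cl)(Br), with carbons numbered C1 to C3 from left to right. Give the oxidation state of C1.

C1 has one bond to C (0), one bond to Cl (+1), one bond to Cl (+1), one bond to H (-1).
Oxidation state = 0 + 1 + 1 − 1 = +1.

+1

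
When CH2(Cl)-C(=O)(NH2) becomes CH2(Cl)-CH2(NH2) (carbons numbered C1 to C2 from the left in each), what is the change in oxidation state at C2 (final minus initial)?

-4

Before: C2 has 1 bond to C, 2 bonds to O, 1 bond to N → oxidation state +3.
After: C2 has 1 bond to C, 2 bonds to H, 1 bond to N → oxidation state -1.
Δ = -1 − (+3) = -4, so this is a reduction at C2.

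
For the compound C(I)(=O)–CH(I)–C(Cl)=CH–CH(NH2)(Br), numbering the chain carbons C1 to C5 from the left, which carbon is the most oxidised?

C1

Tallying each carbon's bonds:
C1: 1C, 2O, 1I → 0 + 2 + 1 = +3
C2: 2C, 1H, 1I → 0 − 1 + 1 = 0
C3: 3C, 1Cl → 0 + 1 = +1
C4: 3C, 1H → 0 − 1 = -1
C5: 1C, 1H, 1N, 1Br → 0 − 1 + 1 + 1 = +1
The most oxidised carbon is C1 at +3.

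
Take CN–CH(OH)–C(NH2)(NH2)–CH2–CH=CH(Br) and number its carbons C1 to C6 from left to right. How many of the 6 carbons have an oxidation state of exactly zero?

2

Assign +1 per bond to O/N/halogen, −1 per bond to H or an electropositive element, and 0 per bond to carbon. Tallying each carbon:
C1: 1C, 3N → 0 + 3 = +3
C2: 2C, 1H, 1O → 0 − 1 + 1 = 0
C3: 2C, 2N → 0 + 2 = +2
C4: 2C, 2H → 0 − 2 = -2
C5: 3C, 1H → 0 − 1 = -1
C6: 2C, 1H, 1Br → 0 − 1 + 1 = 0
2 carbons (C2, C6) meet the condition.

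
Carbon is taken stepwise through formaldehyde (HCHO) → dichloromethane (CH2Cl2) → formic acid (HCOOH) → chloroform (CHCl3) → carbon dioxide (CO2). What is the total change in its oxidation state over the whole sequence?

+4

Carbon oxidation states along the series — formaldehyde: 0, dichloromethane: 0, formic acid: +2, chloroform: +2, carbon dioxide: +4.
Net change = +4 − (0) = +4.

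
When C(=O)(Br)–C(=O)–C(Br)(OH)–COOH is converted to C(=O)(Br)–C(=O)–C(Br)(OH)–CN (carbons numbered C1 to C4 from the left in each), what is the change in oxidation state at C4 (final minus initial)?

Before: C4 has 1 bond to C, 3 bonds to O → oxidation state +3.
After: C4 has 1 bond to C, 3 bonds to N → oxidation state +3.
Δ = +3 − (+3) = 0, so no net redox change at C4.

0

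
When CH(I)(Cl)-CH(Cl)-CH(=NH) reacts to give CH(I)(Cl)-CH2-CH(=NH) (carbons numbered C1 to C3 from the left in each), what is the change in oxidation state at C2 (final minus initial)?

-2

Before: C2 has 2 bonds to C, 1 bond to H, 1 bond to Cl → oxidation state 0.
After: C2 has 2 bonds to C, 2 bonds to H → oxidation state -2.
Δ = -2 − (0) = -2, so this is a reduction at C2.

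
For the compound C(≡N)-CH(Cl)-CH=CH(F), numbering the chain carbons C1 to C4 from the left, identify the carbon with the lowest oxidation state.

Each bond to a more electronegative atom (O, N, halogen) counts +1, each bond to a less electronegative atom (H, metal, B, Si) counts −1, and each C–C bond counts 0. Tallying each carbon:
C1: 1C, 3N → 0 + 3 = +3
C2: 2C, 1H, 1Cl → 0 − 1 + 1 = 0
C3: 3C, 1H → 0 − 1 = -1
C4: 2C, 1H, 1F → 0 − 1 + 1 = 0
The most reduced carbon is C3 at -1.

C3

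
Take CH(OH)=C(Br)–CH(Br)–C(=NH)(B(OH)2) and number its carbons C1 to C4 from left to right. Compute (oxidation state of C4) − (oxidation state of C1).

+1

C4: 1C, 2N, 1B → 0 + 2 − 1 = +1
C1: 2C, 1H, 1O → 0 − 1 + 1 = 0
Difference: +1 − (0) = +1.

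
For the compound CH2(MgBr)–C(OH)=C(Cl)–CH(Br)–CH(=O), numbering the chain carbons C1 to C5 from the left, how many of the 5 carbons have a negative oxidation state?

1

Tallying each carbon's bonds:
C1: 1C, 2H, 1Mg → 0 − 2 − 1 = -3
C2: 3C, 1O → 0 + 1 = +1
C3: 3C, 1Cl → 0 + 1 = +1
C4: 2C, 1H, 1Br → 0 − 1 + 1 = 0
C5: 1C, 1H, 2O → 0 − 1 + 2 = +1
1 carbon (C1) meets the condition.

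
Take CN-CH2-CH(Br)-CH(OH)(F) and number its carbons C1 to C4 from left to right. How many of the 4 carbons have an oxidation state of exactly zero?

1

Tallying each carbon's bonds:
C1: 1C, 3N → 0 + 3 = +3
C2: 2C, 2H → 0 − 2 = -2
C3: 2C, 1H, 1Br → 0 − 1 + 1 = 0
C4: 1C, 1H, 1O, 1F → 0 − 1 + 1 + 1 = +1
1 carbon (C3) meets the condition.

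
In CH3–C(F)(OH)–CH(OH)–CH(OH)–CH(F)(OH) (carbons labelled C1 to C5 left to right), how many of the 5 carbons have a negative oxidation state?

Bonds to more-electronegative neighbours contribute +1 each, bonds to H or metals contribute −1 each, and C–C bonds contribute 0. Tallying each carbon:
C1: 1C, 3H → 0 − 3 = -3
C2: 2C, 1O, 1F → 0 + 1 + 1 = +2
C3: 2C, 1H, 1O → 0 − 1 + 1 = 0
C4: 2C, 1H, 1O → 0 − 1 + 1 = 0
C5: 1C, 1H, 1O, 1F → 0 − 1 + 1 + 1 = +1
1 carbon (C1) meets the condition.

1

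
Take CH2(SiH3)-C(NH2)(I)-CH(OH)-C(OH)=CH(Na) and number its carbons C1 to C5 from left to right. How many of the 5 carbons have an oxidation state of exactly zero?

Bonds to more-electronegative neighbours contribute +1 each, bonds to H or metals contribute −1 each, and C–C bonds contribute 0. Tallying each carbon:
C1: 1C, 2H, 1Si → 0 − 2 − 1 = -3
C2: 2C, 1N, 1I → 0 + 1 + 1 = +2
C3: 2C, 1H, 1O → 0 − 1 + 1 = 0
C4: 3C, 1O → 0 + 1 = +1
C5: 2C, 1H, 1Na → 0 − 1 − 1 = -2
1 carbon (C3) meets the condition.

1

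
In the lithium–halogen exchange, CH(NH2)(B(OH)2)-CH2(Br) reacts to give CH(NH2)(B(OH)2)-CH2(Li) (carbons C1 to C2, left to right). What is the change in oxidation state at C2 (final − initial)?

-2

Before: C2 has 1 bond to C, 2 bonds to H, 1 bond to Br → oxidation state -1.
After: C2 has 1 bond to C, 2 bonds to H, 1 bond to Li → oxidation state -3.
Δ = -3 − (-1) = -2, so this is a reduction at C2.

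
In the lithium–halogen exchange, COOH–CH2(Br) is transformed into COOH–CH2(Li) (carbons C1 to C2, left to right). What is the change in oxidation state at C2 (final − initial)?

Before: C2 has 1 bond to C, 2 bonds to H, 1 bond to Br → oxidation state -1.
After: C2 has 1 bond to C, 2 bonds to H, 1 bond to Li → oxidation state -3.
Δ = -3 − (-1) = -2, so this is a reduction at C2.

-2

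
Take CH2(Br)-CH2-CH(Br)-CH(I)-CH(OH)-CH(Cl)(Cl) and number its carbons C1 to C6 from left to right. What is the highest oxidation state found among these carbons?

Each bond to a more electronegative atom (O, N, halogen) counts +1, each bond to a less electronegative atom (H, metal, B, Si) counts −1, and each C–C bond counts 0. Tallying each carbon:
C1: 1C, 2H, 1Br → 0 − 2 + 1 = -1
C2: 2C, 2H → 0 − 2 = -2
C3: 2C, 1H, 1Br → 0 − 1 + 1 = 0
C4: 2C, 1H, 1I → 0 − 1 + 1 = 0
C5: 2C, 1H, 1O → 0 − 1 + 1 = 0
C6: 1C, 1H, 2Cl → 0 − 1 + 2 = +1
The highest value is +1.

+1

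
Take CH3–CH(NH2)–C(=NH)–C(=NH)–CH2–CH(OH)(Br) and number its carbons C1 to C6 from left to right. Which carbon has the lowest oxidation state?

C1

Tallying each carbon's bonds:
C1: 1C, 3H → 0 − 3 = -3
C2: 2C, 1H, 1N → 0 − 1 + 1 = 0
C3: 2C, 2N → 0 + 2 = +2
C4: 2C, 2N → 0 + 2 = +2
C5: 2C, 2H → 0 − 2 = -2
C6: 1C, 1H, 1O, 1Br → 0 − 1 + 1 + 1 = +1
The most reduced carbon is C1 at -3.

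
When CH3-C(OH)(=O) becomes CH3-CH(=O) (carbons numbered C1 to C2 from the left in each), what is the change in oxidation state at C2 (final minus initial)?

Before: C2 has 1 bond to C, 3 bonds to O → oxidation state +3.
After: C2 has 1 bond to C, 1 bond to H, 2 bonds to O → oxidation state +1.
Δ = +1 − (+3) = -2, so this is a reduction at C2.

-2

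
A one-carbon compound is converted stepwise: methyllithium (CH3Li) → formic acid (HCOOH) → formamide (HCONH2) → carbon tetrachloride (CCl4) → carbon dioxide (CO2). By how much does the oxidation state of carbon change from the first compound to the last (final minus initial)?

Carbon oxidation states along the series — methyllithium: -4, formic acid: +2, formamide: +2, carbon tetrachloride: +4, carbon dioxide: +4.
Net change = +4 − (-4) = +8.

+8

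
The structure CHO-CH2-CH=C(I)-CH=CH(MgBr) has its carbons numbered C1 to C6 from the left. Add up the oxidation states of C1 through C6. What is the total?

-4

Count +1 for every bond to an atom more electronegative than carbon and −1 for every bond to one less electronegative; C–C bonds are 0. Tallying each carbon:
C1: 1C, 1H, 2O → 0 − 1 + 2 = +1
C2: 2C, 2H → 0 − 2 = -2
C3: 3C, 1H → 0 − 1 = -1
C4: 3C, 1I → 0 + 1 = +1
C5: 3C, 1H → 0 − 1 = -1
C6: 2C, 1H, 1Mg → 0 − 1 − 1 = -2
Sum = +1 − 2 − 1 + 1 − 1 − 2 = -4.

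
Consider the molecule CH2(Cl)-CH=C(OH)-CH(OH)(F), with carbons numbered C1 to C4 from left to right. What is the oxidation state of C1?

Assign +1 per bond to O/N/halogen, −1 per bond to H or an electropositive element, and 0 per bond to carbon.
C1 has one bond to C (0), one bond to Cl (+1), one bond to H (-1), one bond to H (-1).
Oxidation state = 0 + 1 − 1 − 1 = -1.

-1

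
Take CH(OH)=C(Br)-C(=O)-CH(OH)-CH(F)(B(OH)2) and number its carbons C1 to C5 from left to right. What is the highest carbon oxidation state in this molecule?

+2

Bonds to more-electronegative neighbours contribute +1 each, bonds to H or metals contribute −1 each, and C–C bonds contribute 0. Tallying each carbon:
C1: 2C, 1H, 1O → 0 − 1 + 1 = 0
C2: 3C, 1Br → 0 + 1 = +1
C3: 2C, 2O → 0 + 2 = +2
C4: 2C, 1H, 1O → 0 − 1 + 1 = 0
C5: 1C, 1H, 1F, 1B → 0 − 1 + 1 − 1 = -1
The highest value is +2.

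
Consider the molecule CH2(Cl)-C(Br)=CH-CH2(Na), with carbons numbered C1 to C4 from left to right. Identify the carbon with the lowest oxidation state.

Tallying each carbon's bonds:
C1: 1C, 2H, 1Cl → 0 − 2 + 1 = -1
C2: 3C, 1Br → 0 + 1 = +1
C3: 3C, 1H → 0 − 1 = -1
C4: 1C, 2H, 1Na → 0 − 2 − 1 = -3
The most reduced carbon is C4 at -3.

C4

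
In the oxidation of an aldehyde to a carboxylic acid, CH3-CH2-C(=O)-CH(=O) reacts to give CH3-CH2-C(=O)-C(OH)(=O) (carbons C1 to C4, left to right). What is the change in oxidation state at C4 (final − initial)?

Before: C4 has 1 bond to C, 1 bond to H, 2 bonds to O → oxidation state +1.
After: C4 has 1 bond to C, 3 bonds to O → oxidation state +3.
Δ = +3 − (+1) = +2, so this is an oxidation at C4.

+2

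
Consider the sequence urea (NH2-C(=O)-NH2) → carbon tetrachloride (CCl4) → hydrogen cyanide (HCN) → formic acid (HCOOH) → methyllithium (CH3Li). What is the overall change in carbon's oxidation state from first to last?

Carbon oxidation states along the series — urea: +4, carbon tetrachloride: +4, hydrogen cyanide: +2, formic acid: +2, methyllithium: -4.
Net change = -4 − (+4) = -8.

-8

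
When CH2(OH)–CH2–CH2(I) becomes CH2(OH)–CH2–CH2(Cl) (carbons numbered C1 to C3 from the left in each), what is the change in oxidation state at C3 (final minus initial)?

0

Before: C3 has 1 bond to C, 2 bonds to H, 1 bond to I → oxidation state -1.
After: C3 has 1 bond to C, 2 bonds to H, 1 bond to Cl → oxidation state -1.
Δ = -1 − (-1) = 0, so no net redox change at C3.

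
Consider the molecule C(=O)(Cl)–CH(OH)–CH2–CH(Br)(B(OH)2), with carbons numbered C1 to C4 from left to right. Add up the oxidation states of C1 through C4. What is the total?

Tallying each carbon's bonds:
C1: 1C, 2O, 1Cl → 0 + 2 + 1 = +3
C2: 2C, 1H, 1O → 0 − 1 + 1 = 0
C3: 2C, 2H → 0 − 2 = -2
C4: 1C, 1H, 1Br, 1B → 0 − 1 + 1 − 1 = -1
Sum = +3 + 0 − 2 − 1 = 0.

0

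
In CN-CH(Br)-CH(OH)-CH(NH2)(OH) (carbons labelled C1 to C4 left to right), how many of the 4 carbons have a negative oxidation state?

0

Tallying each carbon's bonds:
C1: 1C, 3N → 0 + 3 = +3
C2: 2C, 1H, 1Br → 0 − 1 + 1 = 0
C3: 2C, 1H, 1O → 0 − 1 + 1 = 0
C4: 1C, 1H, 1O, 1N → 0 − 1 + 1 + 1 = +1
0 carbons meet the condition.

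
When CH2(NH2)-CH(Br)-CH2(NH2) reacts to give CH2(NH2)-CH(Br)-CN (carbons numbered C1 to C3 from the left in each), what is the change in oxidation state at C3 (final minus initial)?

Before: C3 has 1 bond to C, 2 bonds to H, 1 bond to N → oxidation state -1.
After: C3 has 1 bond to C, 3 bonds to N → oxidation state +3.
Δ = +3 − (-1) = +4, so this is an oxidation at C3.

+4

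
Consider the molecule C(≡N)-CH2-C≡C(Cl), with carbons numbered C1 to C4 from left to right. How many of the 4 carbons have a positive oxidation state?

2

Tallying each carbon's bonds:
C1: 1C, 3N → 0 + 3 = +3
C2: 2C, 2H → 0 − 2 = -2
C3: 4C → 0 = 0
C4: 3C, 1Cl → 0 + 1 = +1
2 carbons (C1, C4) meet the condition.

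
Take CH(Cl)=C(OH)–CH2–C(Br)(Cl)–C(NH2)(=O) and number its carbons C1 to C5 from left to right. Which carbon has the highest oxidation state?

C5

Bonds to more-electronegative neighbours contribute +1 each, bonds to H or metals contribute −1 each, and C–C bonds contribute 0. Tallying each carbon:
C1: 2C, 1H, 1Cl → 0 − 1 + 1 = 0
C2: 3C, 1O → 0 + 1 = +1
C3: 2C, 2H → 0 − 2 = -2
C4: 2C, 1Cl, 1Br → 0 + 1 + 1 = +2
C5: 1C, 2O, 1N → 0 + 2 + 1 = +3
The most oxidised carbon is C5 at +3.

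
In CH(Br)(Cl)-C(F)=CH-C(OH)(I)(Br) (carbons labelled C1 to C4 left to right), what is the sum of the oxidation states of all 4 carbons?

Assign +1 per bond to O/N/halogen, −1 per bond to H or an electropositive element, and 0 per bond to carbon. Tallying each carbon:
C1: 1C, 1H, 1Cl, 1Br → 0 − 1 + 1 + 1 = +1
C2: 3C, 1F → 0 + 1 = +1
C3: 3C, 1H → 0 − 1 = -1
C4: 1C, 1O, 1Br, 1I → 0 + 1 + 1 + 1 = +3
Sum = +1 + 1 − 1 + 3 = +4.

+4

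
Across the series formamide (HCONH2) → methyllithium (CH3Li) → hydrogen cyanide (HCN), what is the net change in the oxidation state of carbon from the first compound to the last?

0

Carbon oxidation states along the series — formamide: +2, methyllithium: -4, hydrogen cyanide: +2.
Net change = +2 − (+2) = 0.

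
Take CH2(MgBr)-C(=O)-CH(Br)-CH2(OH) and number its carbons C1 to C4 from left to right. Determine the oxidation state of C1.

-3

Each bond to a more electronegative atom (O, N, halogen) counts +1, each bond to a less electronegative atom (H, metal, B, Si) counts −1, and each C–C bond counts 0.
C1 has one bond to C (0), one bond to H (-1), one bond to Mg (-1), one bond to H (-1).
Oxidation state = 0 − 1 − 1 − 1 = -3.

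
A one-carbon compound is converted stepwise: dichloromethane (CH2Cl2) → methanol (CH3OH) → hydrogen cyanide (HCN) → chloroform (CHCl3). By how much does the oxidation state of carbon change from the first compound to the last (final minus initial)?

+2

Carbon oxidation states along the series — dichloromethane: 0, methanol: -2, hydrogen cyanide: +2, chloroform: +2.
Net change = +2 − (0) = +2.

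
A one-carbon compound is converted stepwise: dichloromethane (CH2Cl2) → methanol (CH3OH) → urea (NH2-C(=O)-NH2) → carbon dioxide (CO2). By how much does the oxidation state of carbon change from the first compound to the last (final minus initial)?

+4

Carbon oxidation states along the series — dichloromethane: 0, methanol: -2, urea: +4, carbon dioxide: +4.
Net change = +4 − (0) = +4.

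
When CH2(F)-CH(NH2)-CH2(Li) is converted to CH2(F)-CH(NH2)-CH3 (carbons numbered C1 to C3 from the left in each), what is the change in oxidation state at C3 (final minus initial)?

Before: C3 has 1 bond to C, 2 bonds to H, 1 bond to Li → oxidation state -3.
After: C3 has 1 bond to C, 3 bonds to H → oxidation state -3.
Δ = -3 − (-3) = 0, so no net redox change at C3.

0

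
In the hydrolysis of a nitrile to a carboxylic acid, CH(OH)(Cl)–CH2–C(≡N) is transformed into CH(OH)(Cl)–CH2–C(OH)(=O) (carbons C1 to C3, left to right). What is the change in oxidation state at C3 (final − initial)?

0

Before: C3 has 1 bond to C, 3 bonds to N → oxidation state +3.
After: C3 has 1 bond to C, 3 bonds to O → oxidation state +3.
Δ = +3 − (+3) = 0, so no net redox change at C3.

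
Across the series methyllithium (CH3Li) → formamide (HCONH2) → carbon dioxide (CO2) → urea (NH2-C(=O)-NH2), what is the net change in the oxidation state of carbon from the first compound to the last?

+8

Carbon oxidation states along the series — methyllithium: -4, formamide: +2, carbon dioxide: +4, urea: +4.
Net change = +4 − (-4) = +8.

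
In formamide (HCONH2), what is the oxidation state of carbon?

+2

Bonds to more-electronegative neighbours contribute +1 each, bonds to H or metals contribute −1 each, and C–C bonds contribute 0.
The carbon has one bond to H (-1), a double bond to O (2×+1 = +2), one bond to N (+1).
Oxidation state = -1 + 2 + 1 = +2.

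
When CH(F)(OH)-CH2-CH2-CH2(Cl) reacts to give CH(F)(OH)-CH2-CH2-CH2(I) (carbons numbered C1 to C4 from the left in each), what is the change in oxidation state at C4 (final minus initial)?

Before: C4 has 1 bond to C, 2 bonds to H, 1 bond to Cl → oxidation state -1.
After: C4 has 1 bond to C, 2 bonds to H, 1 bond to I → oxidation state -1.
Δ = -1 − (-1) = 0, so no net redox change at C4.

0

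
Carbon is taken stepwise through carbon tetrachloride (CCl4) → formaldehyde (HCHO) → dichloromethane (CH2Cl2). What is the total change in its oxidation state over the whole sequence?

-4

Carbon oxidation states along the series — carbon tetrachloride: +4, formaldehyde: 0, dichloromethane: 0.
Net change = 0 − (+4) = -4.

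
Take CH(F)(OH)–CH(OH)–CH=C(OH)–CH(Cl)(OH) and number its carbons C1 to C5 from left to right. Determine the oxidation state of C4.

Bonds to more-electronegative neighbours contribute +1 each, bonds to H or metals contribute −1 each, and C–C bonds contribute 0.
C4 has a double bond to C (2×0 = 0), one bond to C (0), one bond to O (+1).
Oxidation state = 0 + 0 + 1 = +1.

+1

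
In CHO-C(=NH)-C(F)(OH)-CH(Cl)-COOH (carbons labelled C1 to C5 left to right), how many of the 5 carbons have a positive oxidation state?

4

Tallying each carbon's bonds:
C1: 1C, 1H, 2O → 0 − 1 + 2 = +1
C2: 2C, 2N → 0 + 2 = +2
C3: 2C, 1O, 1F → 0 + 1 + 1 = +2
C4: 2C, 1H, 1Cl → 0 − 1 + 1 = 0
C5: 1C, 3O → 0 + 3 = +3
4 carbons (C1, C2, C3, C5) meet the condition.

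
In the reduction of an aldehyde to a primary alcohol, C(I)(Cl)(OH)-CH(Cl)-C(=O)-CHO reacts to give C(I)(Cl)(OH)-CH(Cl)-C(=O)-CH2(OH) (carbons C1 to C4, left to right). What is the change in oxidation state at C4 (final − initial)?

Before: C4 has 1 bond to C, 1 bond to H, 2 bonds to O → oxidation state +1.
After: C4 has 1 bond to C, 2 bonds to H, 1 bond to O → oxidation state -1.
Δ = -1 − (+1) = -2, so this is a reduction at C4.

-2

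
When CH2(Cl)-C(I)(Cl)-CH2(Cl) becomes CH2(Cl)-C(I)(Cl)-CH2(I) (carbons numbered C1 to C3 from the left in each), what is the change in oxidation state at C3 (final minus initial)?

Before: C3 has 1 bond to C, 2 bonds to H, 1 bond to Cl → oxidation state -1.
After: C3 has 1 bond to C, 2 bonds to H, 1 bond to I → oxidation state -1.
Δ = -1 − (-1) = 0, so no net redox change at C3.

0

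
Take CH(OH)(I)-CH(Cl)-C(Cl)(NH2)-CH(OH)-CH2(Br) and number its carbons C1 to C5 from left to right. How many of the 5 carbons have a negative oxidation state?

Assign +1 per bond to O/N/halogen, −1 per bond to H or an electropositive element, and 0 per bond to carbon. Tallying each carbon:
C1: 1C, 1H, 1O, 1I → 0 − 1 + 1 + 1 = +1
C2: 2C, 1H, 1Cl → 0 − 1 + 1 = 0
C3: 2C, 1N, 1Cl → 0 + 1 + 1 = +2
C4: 2C, 1H, 1O → 0 − 1 + 1 = 0
C5: 1C, 2H, 1Br → 0 − 2 + 1 = -1
1 carbon (C5) meets the condition.

1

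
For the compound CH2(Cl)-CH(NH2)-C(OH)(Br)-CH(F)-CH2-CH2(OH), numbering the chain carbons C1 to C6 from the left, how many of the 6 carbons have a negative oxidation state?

3

Tallying each carbon's bonds:
C1: 1C, 2H, 1Cl → 0 − 2 + 1 = -1
C2: 2C, 1H, 1N → 0 − 1 + 1 = 0
C3: 2C, 1O, 1Br → 0 + 1 + 1 = +2
C4: 2C, 1H, 1F → 0 − 1 + 1 = 0
C5: 2C, 2H → 0 − 2 = -2
C6: 1C, 2H, 1O → 0 − 2 + 1 = -1
3 carbons (C1, C5, C6) meet the condition.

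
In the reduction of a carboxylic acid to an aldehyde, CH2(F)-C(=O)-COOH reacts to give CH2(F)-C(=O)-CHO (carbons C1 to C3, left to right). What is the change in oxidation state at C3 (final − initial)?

-2

Before: C3 has 1 bond to C, 3 bonds to O → oxidation state +3.
After: C3 has 1 bond to C, 1 bond to H, 2 bonds to O → oxidation state +1.
Δ = +1 − (+3) = -2, so this is a reduction at C3.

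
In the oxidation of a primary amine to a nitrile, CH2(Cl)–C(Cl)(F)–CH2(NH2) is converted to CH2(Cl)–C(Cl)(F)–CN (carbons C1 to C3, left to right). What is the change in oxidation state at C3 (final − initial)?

+4

Before: C3 has 1 bond to C, 2 bonds to H, 1 bond to N → oxidation state -1.
After: C3 has 1 bond to C, 3 bonds to N → oxidation state +3.
Δ = +3 − (-1) = +4, so this is an oxidation at C3.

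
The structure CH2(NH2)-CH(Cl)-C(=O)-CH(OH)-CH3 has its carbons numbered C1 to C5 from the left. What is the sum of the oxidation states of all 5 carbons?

Tallying each carbon's bonds:
C1: 1C, 2H, 1N → 0 − 2 + 1 = -1
C2: 2C, 1H, 1Cl → 0 − 1 + 1 = 0
C3: 2C, 2O → 0 + 2 = +2
C4: 2C, 1H, 1O → 0 − 1 + 1 = 0
C5: 1C, 3H → 0 − 3 = -3
Sum = -1 + 0 + 2 + 0 − 3 = -2.

-2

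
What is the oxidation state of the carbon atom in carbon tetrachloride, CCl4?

Bonds to more-electronegative neighbours contribute +1 each, bonds to H or metals contribute −1 each, and C–C bonds contribute 0.
The carbon has one bond to Cl (+1), one bond to Cl (+1), one bond to Cl (+1), one bond to Cl (+1).
Oxidation state = +1 + 1 + 1 + 1 = +4.

+4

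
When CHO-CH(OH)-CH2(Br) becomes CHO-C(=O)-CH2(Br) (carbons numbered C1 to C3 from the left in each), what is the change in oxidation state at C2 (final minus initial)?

+2

Before: C2 has 2 bonds to C, 1 bond to H, 1 bond to O → oxidation state 0.
After: C2 has 2 bonds to C, 2 bonds to O → oxidation state +2.
Δ = +2 − (0) = +2, so this is an oxidation at C2.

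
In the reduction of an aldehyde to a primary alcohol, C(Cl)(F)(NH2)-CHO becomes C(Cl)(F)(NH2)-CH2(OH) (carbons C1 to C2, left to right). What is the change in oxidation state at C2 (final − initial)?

Before: C2 has 1 bond to C, 1 bond to H, 2 bonds to O → oxidation state +1.
After: C2 has 1 bond to C, 2 bonds to H, 1 bond to O → oxidation state -1.
Δ = -1 − (+1) = -2, so this is a reduction at C2.

-2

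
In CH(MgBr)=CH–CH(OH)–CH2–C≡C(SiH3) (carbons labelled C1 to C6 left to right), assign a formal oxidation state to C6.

-1

C6 has a triple bond to C (3×0 = 0), one bond to Si (-1).
Oxidation state = 0 − 1 = -1.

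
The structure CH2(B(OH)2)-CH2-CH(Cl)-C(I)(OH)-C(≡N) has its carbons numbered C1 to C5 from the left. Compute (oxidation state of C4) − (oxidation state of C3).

C4: 2C, 1O, 1I → 0 + 1 + 1 = +2
C3: 2C, 1H, 1Cl → 0 − 1 + 1 = 0
Difference: +2 − (0) = +2.

+2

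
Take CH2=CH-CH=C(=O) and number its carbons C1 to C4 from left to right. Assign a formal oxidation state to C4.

C4 has a double bond to C (2×0 = 0), a double bond to O (2×+1 = +2).
Oxidation state = 0 + 2 = +2.

+2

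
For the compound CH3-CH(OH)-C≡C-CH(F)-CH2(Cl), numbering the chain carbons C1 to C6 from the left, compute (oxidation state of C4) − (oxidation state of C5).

C4: 4C → 0 = 0
C5: 2C, 1H, 1F → 0 − 1 + 1 = 0
Difference: 0 − (0) = 0.

0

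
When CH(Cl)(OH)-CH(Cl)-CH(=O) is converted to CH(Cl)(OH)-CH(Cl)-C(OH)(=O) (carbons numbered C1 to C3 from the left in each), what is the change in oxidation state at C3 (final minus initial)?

+2

Before: C3 has 1 bond to C, 1 bond to H, 2 bonds to O → oxidation state +1.
After: C3 has 1 bond to C, 3 bonds to O → oxidation state +3.
Δ = +3 − (+1) = +2, so this is an oxidation at C3.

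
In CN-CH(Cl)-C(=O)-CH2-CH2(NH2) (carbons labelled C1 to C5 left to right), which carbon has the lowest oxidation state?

C4

Tallying each carbon's bonds:
C1: 1C, 3N → 0 + 3 = +3
C2: 2C, 1H, 1Cl → 0 − 1 + 1 = 0
C3: 2C, 2O → 0 + 2 = +2
C4: 2C, 2H → 0 − 2 = -2
C5: 1C, 2H, 1N → 0 − 2 + 1 = -1
The most reduced carbon is C4 at -2.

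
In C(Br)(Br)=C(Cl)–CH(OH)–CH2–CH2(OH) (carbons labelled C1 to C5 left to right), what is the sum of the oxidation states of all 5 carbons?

Assign +1 per bond to O/N/halogen, −1 per bond to H or an electropositive element, and 0 per bond to carbon. Tallying each carbon:
C1: 2C, 2Br → 0 + 2 = +2
C2: 3C, 1Cl → 0 + 1 = +1
C3: 2C, 1H, 1O → 0 − 1 + 1 = 0
C4: 2C, 2H → 0 − 2 = -2
C5: 1C, 2H, 1O → 0 − 2 + 1 = -1
Sum = +2 + 1 + 0 − 2 − 1 = 0.

0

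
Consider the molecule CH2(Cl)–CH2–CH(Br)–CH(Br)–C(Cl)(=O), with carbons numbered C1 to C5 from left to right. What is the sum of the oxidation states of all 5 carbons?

Tallying each carbon's bonds:
C1: 1C, 2H, 1Cl → 0 − 2 + 1 = -1
C2: 2C, 2H → 0 − 2 = -2
C3: 2C, 1H, 1Br → 0 − 1 + 1 = 0
C4: 2C, 1H, 1Br → 0 − 1 + 1 = 0
C5: 1C, 2O, 1Cl → 0 + 2 + 1 = +3
Sum = -1 − 2 + 0 + 0 + 3 = 0.

0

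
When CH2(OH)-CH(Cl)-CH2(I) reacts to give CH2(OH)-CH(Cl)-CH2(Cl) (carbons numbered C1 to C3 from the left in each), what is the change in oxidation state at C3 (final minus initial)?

Before: C3 has 1 bond to C, 2 bonds to H, 1 bond to I → oxidation state -1.
After: C3 has 1 bond to C, 2 bonds to H, 1 bond to Cl → oxidation state -1.
Δ = -1 − (-1) = 0, so no net redox change at C3.

0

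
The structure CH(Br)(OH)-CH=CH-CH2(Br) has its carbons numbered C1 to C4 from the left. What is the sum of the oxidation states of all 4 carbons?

Each bond to a more electronegative atom (O, N, halogen) counts +1, each bond to a less electronegative atom (H, metal, B, Si) counts −1, and each C–C bond counts 0. Tallying each carbon:
C1: 1C, 1H, 1O, 1Br → 0 − 1 + 1 + 1 = +1
C2: 3C, 1H → 0 − 1 = -1
C3: 3C, 1H → 0 − 1 = -1
C4: 1C, 2H, 1Br → 0 − 2 + 1 = -1
Sum = +1 − 1 − 1 − 1 = -2.

-2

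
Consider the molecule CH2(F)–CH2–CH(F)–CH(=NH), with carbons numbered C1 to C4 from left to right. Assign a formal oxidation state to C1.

C1 has one bond to C (0), one bond to H (-1), one bond to H (-1), one bond to F (+1).
Oxidation state = 0 − 1 − 1 + 1 = -1.

-1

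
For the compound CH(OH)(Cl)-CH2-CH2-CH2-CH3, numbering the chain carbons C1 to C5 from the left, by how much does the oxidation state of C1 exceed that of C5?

C1: 1C, 1H, 1O, 1Cl → 0 − 1 + 1 + 1 = +1
C5: 1C, 3H → 0 − 3 = -3
Difference: +1 − (-3) = +4.

+4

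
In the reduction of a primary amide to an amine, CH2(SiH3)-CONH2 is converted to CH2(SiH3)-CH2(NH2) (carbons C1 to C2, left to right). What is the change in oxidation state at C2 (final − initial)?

-4

Before: C2 has 1 bond to C, 2 bonds to O, 1 bond to N → oxidation state +3.
After: C2 has 1 bond to C, 2 bonds to H, 1 bond to N → oxidation state -1.
Δ = -1 − (+3) = -4, so this is a reduction at C2.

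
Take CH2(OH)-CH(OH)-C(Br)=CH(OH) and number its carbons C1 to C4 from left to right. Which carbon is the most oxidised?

C3

Tallying each carbon's bonds:
C1: 1C, 2H, 1O → 0 − 2 + 1 = -1
C2: 2C, 1H, 1O → 0 − 1 + 1 = 0
C3: 3C, 1Br → 0 + 1 = +1
C4: 2C, 1H, 1O → 0 − 1 + 1 = 0
The most oxidised carbon is C3 at +1.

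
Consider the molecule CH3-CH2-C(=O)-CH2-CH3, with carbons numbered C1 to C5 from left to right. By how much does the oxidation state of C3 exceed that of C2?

+4

C3: 2C, 2O → 0 + 2 = +2
C2: 2C, 2H → 0 − 2 = -2
Difference: +2 − (-2) = +4.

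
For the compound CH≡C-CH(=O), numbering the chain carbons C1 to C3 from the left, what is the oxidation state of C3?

Count +1 for every bond to an atom more electronegative than carbon and −1 for every bond to one less electronegative; C–C bonds are 0.
C3 has one bond to C (0), a double bond to O (2×+1 = +2), one bond to H (-1).
Oxidation state = 0 + 2 − 1 = +1.

+1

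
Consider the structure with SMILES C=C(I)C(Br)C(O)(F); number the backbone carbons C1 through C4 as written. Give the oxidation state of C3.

C3 has one bond to C (0), one bond to C (0), one bond to Br (+1), one bond to H (-1).
Oxidation state = 0 + 0 + 1 − 1 = 0.

0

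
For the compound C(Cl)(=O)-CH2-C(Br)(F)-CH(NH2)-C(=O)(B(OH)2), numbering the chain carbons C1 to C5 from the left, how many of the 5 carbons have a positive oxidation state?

Each bond to a more electronegative atom (O, N, halogen) counts +1, each bond to a less electronegative atom (H, metal, B, Si) counts −1, and each C–C bond counts 0. Tallying each carbon:
C1: 1C, 2O, 1Cl → 0 + 2 + 1 = +3
C2: 2C, 2H → 0 − 2 = -2
C3: 2C, 1F, 1Br → 0 + 1 + 1 = +2
C4: 2C, 1H, 1N → 0 − 1 + 1 = 0
C5: 1C, 2O, 1B → 0 + 2 − 1 = +1
3 carbons (C1, C3, C5) meet the condition.

3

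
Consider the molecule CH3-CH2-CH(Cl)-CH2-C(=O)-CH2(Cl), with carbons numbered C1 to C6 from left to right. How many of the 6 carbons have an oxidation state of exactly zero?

1

Tallying each carbon's bonds:
C1: 1C, 3H → 0 − 3 = -3
C2: 2C, 2H → 0 − 2 = -2
C3: 2C, 1H, 1Cl → 0 − 1 + 1 = 0
C4: 2C, 2H → 0 − 2 = -2
C5: 2C, 2O → 0 + 2 = +2
C6: 1C, 2H, 1Cl → 0 − 2 + 1 = -1
1 carbon (C3) meets the condition.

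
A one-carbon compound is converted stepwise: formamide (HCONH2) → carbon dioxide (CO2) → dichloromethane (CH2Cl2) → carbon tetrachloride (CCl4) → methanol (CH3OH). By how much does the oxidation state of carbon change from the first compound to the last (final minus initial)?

Carbon oxidation states along the series — formamide: +2, carbon dioxide: +4, dichloromethane: 0, carbon tetrachloride: +4, methanol: -2.
Net change = -2 − (+2) = -4.

-4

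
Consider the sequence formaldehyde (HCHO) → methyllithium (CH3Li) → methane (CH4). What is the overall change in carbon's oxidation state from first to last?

Carbon oxidation states along the series — formaldehyde: 0, methyllithium: -4, methane: -4.
Net change = -4 − (0) = -4.

-4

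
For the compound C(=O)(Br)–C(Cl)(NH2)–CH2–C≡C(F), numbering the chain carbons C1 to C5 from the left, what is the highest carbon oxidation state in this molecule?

+3

Assign +1 per bond to O/N/halogen, −1 per bond to H or an electropositive element, and 0 per bond to carbon. Tallying each carbon:
C1: 1C, 2O, 1Br → 0 + 2 + 1 = +3
C2: 2C, 1N, 1Cl → 0 + 1 + 1 = +2
C3: 2C, 2H → 0 − 2 = -2
C4: 4C → 0 = 0
C5: 3C, 1F → 0 + 1 = +1
The highest value is +3.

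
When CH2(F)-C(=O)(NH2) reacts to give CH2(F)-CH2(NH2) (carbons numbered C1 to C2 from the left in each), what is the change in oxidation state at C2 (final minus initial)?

-4

Before: C2 has 1 bond to C, 2 bonds to O, 1 bond to N → oxidation state +3.
After: C2 has 1 bond to C, 2 bonds to H, 1 bond to N → oxidation state -1.
Δ = -1 − (+3) = -4, so this is a reduction at C2.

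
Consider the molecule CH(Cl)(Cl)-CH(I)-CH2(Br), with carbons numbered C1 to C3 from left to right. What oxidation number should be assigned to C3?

-1

Bonds to more-electronegative neighbours contribute +1 each, bonds to H or metals contribute −1 each, and C–C bonds contribute 0.
C3 has one bond to C (0), one bond to H (-1), one bond to Br (+1), one bond to H (-1).
Oxidation state = 0 − 1 + 1 − 1 = -1.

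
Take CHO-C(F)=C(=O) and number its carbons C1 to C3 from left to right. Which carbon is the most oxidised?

C3

Tallying each carbon's bonds:
C1: 1C, 1H, 2O → 0 − 1 + 2 = +1
C2: 3C, 1F → 0 + 1 = +1
C3: 2C, 2O → 0 + 2 = +2
The most oxidised carbon is C3 at +2.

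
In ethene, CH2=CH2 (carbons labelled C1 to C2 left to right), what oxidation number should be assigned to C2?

Count +1 for every bond to an atom more electronegative than carbon and −1 for every bond to one less electronegative; C–C bonds are 0.
C2 has one bond to H (-1), one bond to H (-1), a double bond to C (2×0 = 0).
Oxidation state = -1 − 1 + 0 = -2.

-2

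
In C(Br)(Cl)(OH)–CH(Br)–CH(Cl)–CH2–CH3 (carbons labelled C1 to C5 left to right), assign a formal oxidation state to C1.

Each bond to a more electronegative atom (O, N, halogen) counts +1, each bond to a less electronegative atom (H, metal, B, Si) counts −1, and each C–C bond counts 0.
C1 has one bond to C (0), one bond to Br (+1), one bond to Cl (+1), one bond to O (+1).
Oxidation state = 0 + 1 + 1 + 1 = +3.

+3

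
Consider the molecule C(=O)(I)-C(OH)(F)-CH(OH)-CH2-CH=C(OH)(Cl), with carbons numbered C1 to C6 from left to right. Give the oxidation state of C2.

C2 has one bond to C (0), one bond to C (0), one bond to O (+1), one bond to F (+1).
Oxidation state = 0 + 0 + 1 + 1 = +2.

+2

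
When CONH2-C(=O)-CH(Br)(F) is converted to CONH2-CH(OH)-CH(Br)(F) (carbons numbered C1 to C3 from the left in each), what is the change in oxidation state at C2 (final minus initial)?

-2

Before: C2 has 2 bonds to C, 2 bonds to O → oxidation state +2.
After: C2 has 2 bonds to C, 1 bond to H, 1 bond to O → oxidation state 0.
Δ = 0 − (+2) = -2, so this is a reduction at C2.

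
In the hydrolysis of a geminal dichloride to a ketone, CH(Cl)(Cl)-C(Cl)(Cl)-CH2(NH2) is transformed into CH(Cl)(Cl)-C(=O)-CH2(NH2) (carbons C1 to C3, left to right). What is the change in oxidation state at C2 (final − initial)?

0

Before: C2 has 2 bonds to C, 2 bonds to Cl → oxidation state +2.
After: C2 has 2 bonds to C, 2 bonds to O → oxidation state +2.
Δ = +2 − (+2) = 0, so no net redox change at C2.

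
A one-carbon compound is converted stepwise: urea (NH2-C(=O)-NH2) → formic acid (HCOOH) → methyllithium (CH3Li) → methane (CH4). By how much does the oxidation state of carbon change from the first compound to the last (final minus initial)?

-8

Carbon oxidation states along the series — urea: +4, formic acid: +2, methyllithium: -4, methane: -4.
Net change = -4 − (+4) = -8.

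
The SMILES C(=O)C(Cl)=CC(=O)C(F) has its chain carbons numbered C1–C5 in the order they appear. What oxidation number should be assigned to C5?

C5 has one bond to C (0), one bond to H (-1), one bond to F (+1), one bond to H (-1).
Oxidation state = 0 − 1 + 1 − 1 = -1.

-1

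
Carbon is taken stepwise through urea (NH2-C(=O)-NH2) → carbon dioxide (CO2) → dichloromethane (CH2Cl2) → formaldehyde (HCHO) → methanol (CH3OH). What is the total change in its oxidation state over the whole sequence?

Carbon oxidation states along the series — urea: +4, carbon dioxide: +4, dichloromethane: 0, formaldehyde: 0, methanol: -2.
Net change = -2 − (+4) = -6.

-6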